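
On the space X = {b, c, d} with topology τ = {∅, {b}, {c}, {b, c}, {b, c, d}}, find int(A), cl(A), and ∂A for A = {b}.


int(A) = {b}, cl(A) = {b, d}, ∂A = {d}.

Closed sets in (X, τ) are complements of opens:
  closed(X, τ) = {∅, {d}, {b, d}, {c, d}, {b, c, d}}.
int(A) = ⋃ {U ∈ τ : U ⊆ A}. Opens contained in A: ∅, {b}.
Taking the union of these: int(A) = {b}.
cl(A) = ⋂ {C closed : A ⊆ C}. Closed sets containing A: {b, d}, {b, c, d}.
Intersecting these: cl(A) = {b, d}.
∂A = cl(A) ∖ int(A) = {b, d} ∖ {b} = {d}.


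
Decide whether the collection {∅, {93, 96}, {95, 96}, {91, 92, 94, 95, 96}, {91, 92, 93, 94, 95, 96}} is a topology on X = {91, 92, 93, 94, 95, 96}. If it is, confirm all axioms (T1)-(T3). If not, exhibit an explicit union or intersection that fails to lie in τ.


τ is NOT a topology on X.

Axiom (T1): ∅ ∈ τ? Yes; X ∈ τ? Yes.
Axiom (T2/T3): check pairwise unions and intersections of members of τ.
Counterexample for (T3): {93, 96} ∩ {95, 96} = {96} ∉ τ. Therefore τ is NOT a topology.


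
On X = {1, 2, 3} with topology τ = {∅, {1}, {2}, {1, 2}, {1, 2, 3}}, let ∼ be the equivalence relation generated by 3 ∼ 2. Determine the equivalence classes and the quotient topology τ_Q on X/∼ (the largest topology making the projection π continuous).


X/∼ = {[1], [2=3]}; |τ_Q| = 3.

Equivalence classes: [1], [2=3].
Quotient map π: X → X/∼ sends 1 ↦ [1], 2 ↦ [2=3], 3 ↦ [2=3].
For each subset V ⊆ X/∼, compute π^{-1}(V) ⊆ X and check whether π^{-1}(V) ∈ τ. V is open in τ_Q iff π^{-1}(V) ∈ τ.
  V = {}: π^{-1}(V) = ∅ ∈ τ ✓.
  V = {[1]}: π^{-1}(V) = {1} ∈ τ ✓.
  V = {[2=3]}: π^{-1}(V) = {2, 3} ∉ τ ✗.
  V = {[1], [2=3]}: π^{-1}(V) = {1, 2, 3} ∈ τ ✓.
Open sets in the quotient: τ_Q = {{}, {[1]}, {[1], [2=3]}} (3 elements).


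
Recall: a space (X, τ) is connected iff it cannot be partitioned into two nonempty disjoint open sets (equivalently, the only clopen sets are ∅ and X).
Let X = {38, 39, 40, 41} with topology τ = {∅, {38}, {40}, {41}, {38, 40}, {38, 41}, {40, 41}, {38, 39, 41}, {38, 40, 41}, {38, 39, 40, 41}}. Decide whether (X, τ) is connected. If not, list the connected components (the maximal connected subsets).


(X, τ) is disconnected; components = [{40}, {38, 39, 41}].

Find clopen sets (U ∈ τ with X ∖ U ∈ τ):
  U = ∅, X ∖ U = {38, 39, 40, 41} — both open, so U is clopen.
  U = {40}, X ∖ U = {38, 39, 41} — both open, so U is clopen.
  U = {38, 39, 41}, X ∖ U = {40} — both open, so U is clopen.
  U = {38, 39, 40, 41}, X ∖ U = ∅ — both open, so U is clopen.
Nontrivial clopen(s) exist: e.g. {40}. So (X, τ) is disconnected.
Compute connected components by grouping points that agree on all clopens:
  component: {40}
  component: {38, 39, 41}


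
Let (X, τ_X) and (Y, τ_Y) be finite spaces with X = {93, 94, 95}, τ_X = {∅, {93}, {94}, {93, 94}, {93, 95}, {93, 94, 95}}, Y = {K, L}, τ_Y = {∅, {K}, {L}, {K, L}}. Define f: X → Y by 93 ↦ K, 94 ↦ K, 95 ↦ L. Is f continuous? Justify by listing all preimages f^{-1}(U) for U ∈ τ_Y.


f is NOT continuous.

Compute f^{-1}(U) for each U ∈ τ_Y:
  U = ∅: f^{-1}(U) = ∅ ∈ τ_X ✓.
  U = {K}: f^{-1}(U) = {93, 94} ∈ τ_X ✓.
  U = {L}: f^{-1}(U) = {95} ∉ τ_X ✗.
  U = {K, L}: f^{-1}(U) = {93, 94, 95} ∈ τ_X ✓.
Found U = {L} with f^{-1}(U) = {95} not in τ_X. Therefore f is NOT continuous.


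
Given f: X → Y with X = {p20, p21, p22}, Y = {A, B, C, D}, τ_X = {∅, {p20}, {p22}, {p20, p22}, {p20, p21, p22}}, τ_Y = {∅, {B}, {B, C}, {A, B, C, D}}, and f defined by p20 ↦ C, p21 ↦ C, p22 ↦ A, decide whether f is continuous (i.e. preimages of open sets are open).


f is NOT continuous.

Compute f^{-1}(U) for each U ∈ τ_Y:
  U = ∅: f^{-1}(U) = ∅ ∈ τ_X ✓.
  U = {B}: f^{-1}(U) = ∅ ∈ τ_X ✓.
  U = {B, C}: f^{-1}(U) = {p20, p21} ∉ τ_X ✗.
  U = {A, B, C, D}: f^{-1}(U) = {p20, p21, p22} ∈ τ_X ✓.
Found U = {B, C} with f^{-1}(U) = {p20, p21} not in τ_X. Therefore f is NOT continuous.


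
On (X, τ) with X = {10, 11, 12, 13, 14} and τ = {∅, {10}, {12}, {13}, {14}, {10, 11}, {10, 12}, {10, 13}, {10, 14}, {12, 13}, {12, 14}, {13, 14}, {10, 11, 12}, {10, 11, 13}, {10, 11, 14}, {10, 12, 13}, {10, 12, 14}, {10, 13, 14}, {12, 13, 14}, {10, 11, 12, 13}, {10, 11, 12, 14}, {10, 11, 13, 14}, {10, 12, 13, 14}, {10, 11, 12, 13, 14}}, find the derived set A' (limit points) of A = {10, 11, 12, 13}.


A' = {11}

For each x ∈ X, list the open sets U ∈ τ with x ∈ U, then check whether U ∩ (A ∖ {x}) ≠ ∅ for every such U.
  x = 10: open {10} ∋ x has {10} ∩ (A ∖ {10}) = ∅, so x is NOT a limit point.
  x = 11: opens ∋ x are {10, 11}, {10, 11, 12}, {10, 11, 13}, {10, 11, 14}, {10, 11, 12, 13}, {10, 11, 12, 14}, {10, 11, 13, 14}, {10, 11, 12, 13, 14}; each meets A ∖ {11}, so x IS a limit point.
  x = 12: open {12} ∋ x has {12} ∩ (A ∖ {12}) = ∅, so x is NOT a limit point.
  x = 13: open {13} ∋ x has {13} ∩ (A ∖ {13}) = ∅, so x is NOT a limit point.
  x = 14: open {14} ∋ x has {14} ∩ (A ∖ {14}) = ∅, so x is NOT a limit point.
Collecting: A' = {11}.


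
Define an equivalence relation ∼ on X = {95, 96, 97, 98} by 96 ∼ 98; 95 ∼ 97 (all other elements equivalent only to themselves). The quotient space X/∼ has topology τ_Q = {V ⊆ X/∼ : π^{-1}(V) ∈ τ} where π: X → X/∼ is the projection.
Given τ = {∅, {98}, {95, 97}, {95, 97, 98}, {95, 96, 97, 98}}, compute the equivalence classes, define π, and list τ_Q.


X/∼ = {[95=97], [96=98]}; |τ_Q| = 3.

Equivalence classes: [95=97], [96=98].
Quotient map π: X → X/∼ sends 95 ↦ [95=97], 96 ↦ [96=98], 97 ↦ [95=97], 98 ↦ [96=98].
For each subset V ⊆ X/∼, compute π^{-1}(V) ⊆ X and check whether π^{-1}(V) ∈ τ. V is open in τ_Q iff π^{-1}(V) ∈ τ.
  V = {}: π^{-1}(V) = ∅ ∈ τ ✓.
  V = {[95=97]}: π^{-1}(V) = {95, 97} ∈ τ ✓.
  V = {[96=98]}: π^{-1}(V) = {96, 98} ∉ τ ✗.
  V = {[95=97], [96=98]}: π^{-1}(V) = {95, 96, 97, 98} ∈ τ ✓.
Open sets in the quotient: τ_Q = {{}, {[95=97]}, {[95=97], [96=98]}} (3 elements).


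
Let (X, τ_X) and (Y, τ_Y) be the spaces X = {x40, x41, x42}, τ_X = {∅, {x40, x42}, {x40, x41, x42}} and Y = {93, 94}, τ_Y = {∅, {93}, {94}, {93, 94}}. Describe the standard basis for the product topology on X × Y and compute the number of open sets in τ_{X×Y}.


Basis B = {∅ × ∅, {x40, x42} × {93}, {x40, x42} × {94}, {x40, x41, x42} × {93}, {x40, x41, x42} × {94}, {x40, x42} × {93, 94}, {x40, x41, x42} × {93, 94}}; |τ_{X×Y}| = 9.

Enumerate products U × V with U ∈ τ_X, V ∈ τ_Y (deduplicated):
  ∅ × ∅ = {} (∅)
  {x40, x42} × {93} = {(x40,93), (x42,93)}
  {x40, x42} × {94} = {(x40,94), (x42,94)}
  {x40, x41, x42} × {93} = {(x40,93), (x41,93), (x42,93)}
  {x40, x41, x42} × {94} = {(x40,94), (x41,94), (x42,94)}
  {x40, x42} × {93, 94} = {(x40,93), (x40,94), (x42,93), (x42,94)}
  {x40, x41, x42} × {93, 94} = {(x40,93), (x40,94), (x41,93), (x41,94), (x42,93), (x42,94)}
These 7 distinct sets form the basis B.
Close under arbitrary unions to get τ_{X×Y}; counting gives |τ_{X×Y}| = 9.


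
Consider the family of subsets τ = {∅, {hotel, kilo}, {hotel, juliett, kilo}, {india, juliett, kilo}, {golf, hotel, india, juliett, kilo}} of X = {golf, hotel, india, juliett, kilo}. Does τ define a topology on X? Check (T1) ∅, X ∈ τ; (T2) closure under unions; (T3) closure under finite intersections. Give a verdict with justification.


τ is NOT a topology on X.

Axiom (T1): ∅ ∈ τ? Yes; X ∈ τ? Yes.
Axiom (T2/T3): check pairwise unions and intersections of members of τ.
Counterexample for (T3): {hotel, kilo} ∩ {india, juliett, kilo} = {kilo} ∉ τ. Therefore τ is NOT a topology.


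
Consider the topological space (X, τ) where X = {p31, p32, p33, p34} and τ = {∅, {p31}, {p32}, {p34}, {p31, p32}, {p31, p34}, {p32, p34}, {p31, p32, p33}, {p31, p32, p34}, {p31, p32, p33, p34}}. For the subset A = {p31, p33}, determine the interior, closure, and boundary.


int(A) = {p31}, cl(A) = {p31, p33}, ∂A = {p33}.

Closed sets in (X, τ) are complements of opens:
  closed(X, τ) = {∅, {p33}, {p34}, {p31, p33}, {p32, p33}, {p33, p34}, {p31, p32, p33}, {p31, p33, p34}, {p32, p33, p34}, {p31, p32, p33, p34}}.
int(A) = ⋃ {U ∈ τ : U ⊆ A}. Opens contained in A: ∅, {p31}.
Taking the union of these: int(A) = {p31}.
cl(A) = ⋂ {C closed : A ⊆ C}. Closed sets containing A: {p31, p33}, {p31, p32, p33}, {p31, p33, p34}, {p31, p32, p33, p34}.
Intersecting these: cl(A) = {p31, p33}.
∂A = cl(A) ∖ int(A) = {p31, p33} ∖ {p31} = {p33}.


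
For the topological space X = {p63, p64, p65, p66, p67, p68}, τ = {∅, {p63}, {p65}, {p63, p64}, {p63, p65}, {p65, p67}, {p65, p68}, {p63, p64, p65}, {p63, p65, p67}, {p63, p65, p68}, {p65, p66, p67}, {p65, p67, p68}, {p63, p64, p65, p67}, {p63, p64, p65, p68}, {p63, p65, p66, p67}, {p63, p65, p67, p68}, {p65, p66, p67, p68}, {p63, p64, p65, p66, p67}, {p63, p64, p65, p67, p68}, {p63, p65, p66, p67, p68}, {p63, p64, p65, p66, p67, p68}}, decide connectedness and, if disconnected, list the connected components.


(X, τ) is disconnected; components = [{p63, p64}, {p65, p66, p67, p68}].

Find clopen sets (U ∈ τ with X ∖ U ∈ τ):
  U = ∅, X ∖ U = {p63, p64, p65, p66, p67, p68} — both open, so U is clopen.
  U = {p63, p64}, X ∖ U = {p65, p66, p67, p68} — both open, so U is clopen.
  U = {p65, p66, p67, p68}, X ∖ U = {p63, p64} — both open, so U is clopen.
  U = {p63, p64, p65, p66, p67, p68}, X ∖ U = ∅ — both open, so U is clopen.
Nontrivial clopen(s) exist: e.g. {p63, p64}. So (X, τ) is disconnected.
Compute connected components by grouping points that agree on all clopens:
  component: {p63, p64}
  component: {p65, p66, p67, p68}


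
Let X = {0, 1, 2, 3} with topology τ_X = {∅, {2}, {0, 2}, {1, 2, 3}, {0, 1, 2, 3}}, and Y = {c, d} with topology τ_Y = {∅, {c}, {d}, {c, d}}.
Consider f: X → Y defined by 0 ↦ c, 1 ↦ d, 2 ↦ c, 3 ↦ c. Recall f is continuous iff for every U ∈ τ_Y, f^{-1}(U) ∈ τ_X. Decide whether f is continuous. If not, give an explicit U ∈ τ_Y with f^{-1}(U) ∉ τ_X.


f is NOT continuous.

Compute f^{-1}(U) for each U ∈ τ_Y:
  U = ∅: f^{-1}(U) = ∅ ∈ τ_X ✓.
  U = {c}: f^{-1}(U) = {0, 2, 3} ∉ τ_X ✗.
  U = {d}: f^{-1}(U) = {1} ∉ τ_X ✗.
  U = {c, d}: f^{-1}(U) = {0, 1, 2, 3} ∈ τ_X ✓.
Found U = {c} with f^{-1}(U) = {0, 2, 3} not in τ_X. Therefore f is NOT continuous.


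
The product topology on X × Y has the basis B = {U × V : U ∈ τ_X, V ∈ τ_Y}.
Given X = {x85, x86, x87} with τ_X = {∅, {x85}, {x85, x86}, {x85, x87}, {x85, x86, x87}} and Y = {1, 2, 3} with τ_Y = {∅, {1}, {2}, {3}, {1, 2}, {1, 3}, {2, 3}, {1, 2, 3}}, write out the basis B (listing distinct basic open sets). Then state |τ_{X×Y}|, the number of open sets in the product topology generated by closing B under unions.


Basis B = {∅ × ∅, {x85} × {1}, {x85} × {2}, {x85} × {3}, {x85} × {1, 2}, {x85} × {1, 3}, {x85, x86} × {1}, {x85, x87} × {1}, {x85} × {2, 3}, {x85, x86} × {2}, {x85, x87} × {2}, {x85, x86} × {3}, {x85, x87} × {3}, {x85} × {1, 2, 3}, {x85, x86, x87} × {1}, {x85, x86, x87} × {2}, {x85, x86, x87} × {3}, {x85, x86} × {1, 2}, {x85, x87} × {1, 2}, {x85, x86} × {1, 3}, {x85, x87} × {1, 3}, {x85, x86} × {2, 3}, {x85, x87} × {2, 3}, {x85, x86} × {1, 2, 3}, {x85, x87} × {1, 2, 3}, {x85, x86, x87} × {1, 2}, {x85, x86, x87} × {1, 3}, {x85, x86, x87} × {2, 3}, {x85, x86, x87} × {1, 2, 3}}; |τ_{X×Y}| = 125.

Enumerate products U × V with U ∈ τ_X, V ∈ τ_Y (deduplicated):
  ∅ × ∅ = {} (∅)
  {x85} × {1} = {(x85,1)}
  {x85} × {2} = {(x85,2)}
  {x85} × {3} = {(x85,3)}
  {x85} × {1, 2} = {(x85,1), (x85,2)}
  {x85} × {1, 3} = {(x85,1), (x85,3)}
  {x85, x86} × {1} = {(x85,1), (x86,1)}
  {x85, x87} × {1} = {(x85,1), (x87,1)}
  {x85} × {2, 3} = {(x85,2), (x85,3)}
  {x85, x86} × {2} = {(x85,2), (x86,2)}
  {x85, x87} × {2} = {(x85,2), (x87,2)}
  {x85, x86} × {3} = {(x85,3), (x86,3)}
  {x85, x87} × {3} = {(x85,3), (x87,3)}
  {x85} × {1, 2, 3} = {(x85,1), (x85,2), (x85,3)}
  {x85, x86, x87} × {1} = {(x85,1), (x86,1), (x87,1)}
  {x85, x86, x87} × {2} = {(x85,2), (x86,2), (x87,2)}
  {x85, x86, x87} × {3} = {(x85,3), (x86,3), (x87,3)}
  {x85, x86} × {1, 2} = {(x85,1), (x85,2), (x86,1), (x86,2)}
  {x85, x87} × {1, 2} = {(x85,1), (x85,2), (x87,1), (x87,2)}
  {x85, x86} × {1, 3} = {(x85,1), (x85,3), (x86,1), (x86,3)}
  {x85, x87} × {1, 3} = {(x85,1), (x85,3), (x87,1), (x87,3)}
  {x85, x86} × {2, 3} = {(x85,2), (x85,3), (x86,2), (x86,3)}
  {x85, x87} × {2, 3} = {(x85,2), (x85,3), (x87,2), (x87,3)}
  {x85, x86} × {1, 2, 3} = {(x85,1), (x85,2), (x85,3), (x86,1), (x86,2), (x86,3)}
  {x85, x87} × {1, 2, 3} = {(x85,1), (x85,2), (x85,3), (x87,1), (x87,2), (x87,3)}
  {x85, x86, x87} × {1, 2} = {(x85,1), (x85,2), (x86,1), (x86,2), (x87,1), (x87,2)}
  {x85, x86, x87} × {1, 3} = {(x85,1), (x85,3), (x86,1), (x86,3), (x87,1), (x87,3)}
  {x85, x86, x87} × {2, 3} = {(x85,2), (x85,3), (x86,2), (x86,3), (x87,2), (x87,3)}
  {x85, x86, x87} × {1, 2, 3} = {(x85,1), (x85,2), (x85,3), (x86,1), (x86,2), (x86,3), (x87,1), (x87,2), (x87,3)}
These 29 distinct sets form the basis B.
Close under arbitrary unions to get τ_{X×Y}; counting gives |τ_{X×Y}| = 125.


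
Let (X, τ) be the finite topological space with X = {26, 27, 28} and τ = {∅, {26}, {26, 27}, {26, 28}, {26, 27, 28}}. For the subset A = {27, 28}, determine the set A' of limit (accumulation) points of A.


A' = ∅

For each x ∈ X, list the open sets U ∈ τ with x ∈ U, then check whether U ∩ (A ∖ {x}) ≠ ∅ for every such U.
  x = 26: open {26} ∋ x has {26} ∩ (A ∖ {26}) = ∅, so x is NOT a limit point.
  x = 27: open {26, 27} ∋ x has {26, 27} ∩ (A ∖ {27}) = ∅, so x is NOT a limit point.
  x = 28: open {26, 28} ∋ x has {26, 28} ∩ (A ∖ {28}) = ∅, so x is NOT a limit point.
Collecting: A' = ∅.


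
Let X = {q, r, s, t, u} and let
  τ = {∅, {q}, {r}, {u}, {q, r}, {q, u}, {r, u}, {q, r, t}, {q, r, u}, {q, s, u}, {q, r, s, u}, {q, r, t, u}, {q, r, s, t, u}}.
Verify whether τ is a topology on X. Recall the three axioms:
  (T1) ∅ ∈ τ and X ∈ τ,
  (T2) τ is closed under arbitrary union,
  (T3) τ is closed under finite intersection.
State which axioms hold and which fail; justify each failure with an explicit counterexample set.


τ IS a topology on X.

Axiom (T1): ∅ ∈ τ? Yes; X ∈ τ? Yes.
Axiom (T2/T3): check pairwise unions and intersections of members of τ.
All pairwise intersections and unions checked — each lies in τ. Therefore τ satisfies (T1), (T2), (T3): it IS a topology on X.


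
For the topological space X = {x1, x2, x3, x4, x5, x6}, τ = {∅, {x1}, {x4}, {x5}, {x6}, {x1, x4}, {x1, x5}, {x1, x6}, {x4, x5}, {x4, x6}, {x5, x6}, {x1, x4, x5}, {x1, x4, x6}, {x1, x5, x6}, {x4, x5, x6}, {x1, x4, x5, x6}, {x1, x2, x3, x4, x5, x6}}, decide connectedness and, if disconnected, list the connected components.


(X, τ) is connected.

Find clopen sets (U ∈ τ with X ∖ U ∈ τ):
  U = ∅, X ∖ U = {x1, x2, x3, x4, x5, x6} — both open, so U is clopen.
  U = {x1, x2, x3, x4, x5, x6}, X ∖ U = ∅ — both open, so U is clopen.
Only trivial clopens (∅ and X) exist, so (X, τ) is connected.
Compute connected components by grouping points that agree on all clopens:
  component: {x1, x2, x3, x4, x5, x6}


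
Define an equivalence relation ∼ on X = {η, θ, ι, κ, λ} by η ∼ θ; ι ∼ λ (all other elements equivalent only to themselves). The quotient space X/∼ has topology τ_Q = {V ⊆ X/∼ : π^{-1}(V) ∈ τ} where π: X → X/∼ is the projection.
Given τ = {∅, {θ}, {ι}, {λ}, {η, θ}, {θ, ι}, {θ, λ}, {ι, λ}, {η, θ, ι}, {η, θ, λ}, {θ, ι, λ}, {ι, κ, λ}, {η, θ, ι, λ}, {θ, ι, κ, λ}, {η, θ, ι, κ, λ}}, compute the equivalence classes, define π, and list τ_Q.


X/∼ = {[η=θ], [ι=λ], [κ]}; |τ_Q| = 6.

Equivalence classes: [η=θ], [ι=λ], [κ].
Quotient map π: X → X/∼ sends η ↦ [η=θ], θ ↦ [η=θ], ι ↦ [ι=λ], κ ↦ [κ], λ ↦ [ι=λ].
For each subset V ⊆ X/∼, compute π^{-1}(V) ⊆ X and check whether π^{-1}(V) ∈ τ. V is open in τ_Q iff π^{-1}(V) ∈ τ.
  V = {}: π^{-1}(V) = ∅ ∈ τ ✓.
  V = {[η=θ]}: π^{-1}(V) = {η, θ} ∈ τ ✓.
  V = {[ι=λ]}: π^{-1}(V) = {ι, λ} ∈ τ ✓.
  V = {[η=θ], [ι=λ]}: π^{-1}(V) = {η, θ, ι, λ} ∈ τ ✓.
  V = {[κ]}: π^{-1}(V) = {κ} ∉ τ ✗.
  V = {[η=θ], [κ]}: π^{-1}(V) = {η, θ, κ} ∉ τ ✗.
  V = {[ι=λ], [κ]}: π^{-1}(V) = {ι, κ, λ} ∈ τ ✓.
  V = {[η=θ], [ι=λ], [κ]}: π^{-1}(V) = {η, θ, ι, κ, λ} ∈ τ ✓.
Open sets in the quotient: τ_Q = {{}, {[η=θ]}, {[ι=λ]}, {[η=θ], [ι=λ]}, {[ι=λ], [κ]}, {[η=θ], [ι=λ], [κ]}} (6 elements).


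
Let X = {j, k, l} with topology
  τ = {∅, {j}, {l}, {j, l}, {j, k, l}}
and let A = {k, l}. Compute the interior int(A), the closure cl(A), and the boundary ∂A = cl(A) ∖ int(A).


int(A) = {l}, cl(A) = {k, l}, ∂A = {k}.

Closed sets in (X, τ) are complements of opens:
  closed(X, τ) = {∅, {k}, {j, k}, {k, l}, {j, k, l}}.
int(A) = ⋃ {U ∈ τ : U ⊆ A}. Opens contained in A: ∅, {l}.
Taking the union of these: int(A) = {l}.
cl(A) = ⋂ {C closed : A ⊆ C}. Closed sets containing A: {k, l}, {j, k, l}.
Intersecting these: cl(A) = {k, l}.
∂A = cl(A) ∖ int(A) = {k, l} ∖ {l} = {k}.


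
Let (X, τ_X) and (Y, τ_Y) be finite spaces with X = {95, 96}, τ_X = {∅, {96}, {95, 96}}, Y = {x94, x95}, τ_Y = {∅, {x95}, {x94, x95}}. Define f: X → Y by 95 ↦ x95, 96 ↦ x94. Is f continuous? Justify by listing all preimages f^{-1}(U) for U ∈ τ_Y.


f is NOT continuous.

Compute f^{-1}(U) for each U ∈ τ_Y:
  U = ∅: f^{-1}(U) = ∅ ∈ τ_X ✓.
  U = {x95}: f^{-1}(U) = {95} ∉ τ_X ✗.
  U = {x94, x95}: f^{-1}(U) = {95, 96} ∈ τ_X ✓.
Found U = {x95} with f^{-1}(U) = {95} not in τ_X. Therefore f is NOT continuous.


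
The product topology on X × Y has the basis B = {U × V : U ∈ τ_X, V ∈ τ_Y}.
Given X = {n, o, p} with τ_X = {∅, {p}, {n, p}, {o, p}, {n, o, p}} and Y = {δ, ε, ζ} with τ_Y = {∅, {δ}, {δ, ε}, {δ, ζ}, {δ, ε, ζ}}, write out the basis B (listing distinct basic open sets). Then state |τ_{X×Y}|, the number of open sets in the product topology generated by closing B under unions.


Basis B = {∅ × ∅, {p} × {δ}, {n, p} × {δ}, {o, p} × {δ}, {p} × {δ, ε}, {p} × {δ, ζ}, {n, o, p} × {δ}, {p} × {δ, ε, ζ}, {n, p} × {δ, ε}, {n, p} × {δ, ζ}, {o, p} × {δ, ε}, {o, p} × {δ, ζ}, {n, p} × {δ, ε, ζ}, {n, o, p} × {δ, ε}, {n, o, p} × {δ, ζ}, {o, p} × {δ, ε, ζ}, {n, o, p} × {δ, ε, ζ}}; |τ_{X×Y}| = 48.

Enumerate products U × V with U ∈ τ_X, V ∈ τ_Y (deduplicated):
  ∅ × ∅ = {} (∅)
  {p} × {δ} = {(p,δ)}
  {n, p} × {δ} = {(n,δ), (p,δ)}
  {o, p} × {δ} = {(o,δ), (p,δ)}
  {p} × {δ, ε} = {(p,δ), (p,ε)}
  {p} × {δ, ζ} = {(p,δ), (p,ζ)}
  {n, o, p} × {δ} = {(n,δ), (o,δ), (p,δ)}
  {p} × {δ, ε, ζ} = {(p,δ), (p,ε), (p,ζ)}
  {n, p} × {δ, ε} = {(n,δ), (n,ε), (p,δ), (p,ε)}
  {n, p} × {δ, ζ} = {(n,δ), (n,ζ), (p,δ), (p,ζ)}
  {o, p} × {δ, ε} = {(o,δ), (o,ε), (p,δ), (p,ε)}
  {o, p} × {δ, ζ} = {(o,δ), (o,ζ), (p,δ), (p,ζ)}
  {n, p} × {δ, ε, ζ} = {(n,δ), (n,ε), (n,ζ), (p,δ), (p,ε), (p,ζ)}
  {n, o, p} × {δ, ε} = {(n,δ), (n,ε), (o,δ), (o,ε), (p,δ), (p,ε)}
  {n, o, p} × {δ, ζ} = {(n,δ), (n,ζ), (o,δ), (o,ζ), (p,δ), (p,ζ)}
  {o, p} × {δ, ε, ζ} = {(o,δ), (o,ε), (o,ζ), (p,δ), (p,ε), (p,ζ)}
  {n, o, p} × {δ, ε, ζ} = {(n,δ), (n,ε), (n,ζ), (o,δ), (o,ε), (o,ζ), (p,δ), (p,ε), (p,ζ)}
These 17 distinct sets form the basis B.
Close under arbitrary unions to get τ_{X×Y}; counting gives |τ_{X×Y}| = 48.


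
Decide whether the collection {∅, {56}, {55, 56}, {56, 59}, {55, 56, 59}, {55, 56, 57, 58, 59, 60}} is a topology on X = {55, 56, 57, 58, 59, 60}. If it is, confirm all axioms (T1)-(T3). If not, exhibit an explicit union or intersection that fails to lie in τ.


τ IS a topology on X.

Axiom (T1): ∅ ∈ τ? Yes; X ∈ τ? Yes.
Axiom (T2/T3): check pairwise unions and intersections of members of τ.
All pairwise intersections and unions checked — each lies in τ. Therefore τ satisfies (T1), (T2), (T3): it IS a topology on X.


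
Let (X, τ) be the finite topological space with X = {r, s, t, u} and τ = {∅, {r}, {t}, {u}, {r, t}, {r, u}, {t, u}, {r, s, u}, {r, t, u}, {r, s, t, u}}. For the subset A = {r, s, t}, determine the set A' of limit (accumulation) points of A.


A' = {s}

For each x ∈ X, list the open sets U ∈ τ with x ∈ U, then check whether U ∩ (A ∖ {x}) ≠ ∅ for every such U.
  x = r: open {r} ∋ x has {r} ∩ (A ∖ {r}) = ∅, so x is NOT a limit point.
  x = s: opens ∋ x are {r, s, u}, {r, s, t, u}; each meets A ∖ {s}, so x IS a limit point.
  x = t: open {t} ∋ x has {t} ∩ (A ∖ {t}) = ∅, so x is NOT a limit point.
  x = u: open {u} ∋ x has {u} ∩ (A ∖ {u}) = ∅, so x is NOT a limit point.
Collecting: A' = {s}.


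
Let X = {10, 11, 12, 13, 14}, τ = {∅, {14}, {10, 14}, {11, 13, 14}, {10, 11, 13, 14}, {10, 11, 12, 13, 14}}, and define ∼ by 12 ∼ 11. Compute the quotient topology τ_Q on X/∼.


X/∼ = {[10], [11=12], [13], [14]}; |τ_Q| = 4.

Equivalence classes: [10], [11=12], [13], [14].
Quotient map π: X → X/∼ sends 10 ↦ [10], 11 ↦ [11=12], 12 ↦ [11=12], 13 ↦ [13], 14 ↦ [14].
For each subset V ⊆ X/∼, compute π^{-1}(V) ⊆ X and check whether π^{-1}(V) ∈ τ. V is open in τ_Q iff π^{-1}(V) ∈ τ.
  V = {}: π^{-1}(V) = ∅ ∈ τ ✓.
  V = {[10]}: π^{-1}(V) = {10} ∉ τ ✗.
  V = {[11=12]}: π^{-1}(V) = {11, 12} ∉ τ ✗.
  V = {[10], [11=12]}: π^{-1}(V) = {10, 11, 12} ∉ τ ✗.
  V = {[13]}: π^{-1}(V) = {13} ∉ τ ✗.
  V = {[10], [13]}: π^{-1}(V) = {10, 13} ∉ τ ✗.
  V = {[11=12], [13]}: π^{-1}(V) = {11, 12, 13} ∉ τ ✗.
  V = {[10], [11=12], [13]}: π^{-1}(V) = {10, 11, 12, 13} ∉ τ ✗.
  V = {[14]}: π^{-1}(V) = {14} ∈ τ ✓.
  V = {[10], [14]}: π^{-1}(V) = {10, 14} ∈ τ ✓.
  V = {[11=12], [14]}: π^{-1}(V) = {11, 12, 14} ∉ τ ✗.
  V = {[10], [11=12], [14]}: π^{-1}(V) = {10, 11, 12, 14} ∉ τ ✗.
  V = {[13], [14]}: π^{-1}(V) = {13, 14} ∉ τ ✗.
  V = {[10], [13], [14]}: π^{-1}(V) = {10, 13, 14} ∉ τ ✗.
  V = {[11=12], [13], [14]}: π^{-1}(V) = {11, 12, 13, 14} ∉ τ ✗.
  V = {[10], [11=12], [13], [14]}: π^{-1}(V) = {10, 11, 12, 13, 14} ∈ τ ✓.
Open sets in the quotient: τ_Q = {{}, {[14]}, {[10], [14]}, {[10], [11=12], [13], [14]}} (4 elements).


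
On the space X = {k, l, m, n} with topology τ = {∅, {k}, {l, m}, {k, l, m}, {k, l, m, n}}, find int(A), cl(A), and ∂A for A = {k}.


int(A) = {k}, cl(A) = {k, n}, ∂A = {n}.

Closed sets in (X, τ) are complements of opens:
  closed(X, τ) = {∅, {n}, {k, n}, {l, m, n}, {k, l, m, n}}.
int(A) = ⋃ {U ∈ τ : U ⊆ A}. Opens contained in A: ∅, {k}.
Taking the union of these: int(A) = {k}.
cl(A) = ⋂ {C closed : A ⊆ C}. Closed sets containing A: {k, n}, {k, l, m, n}.
Intersecting these: cl(A) = {k, n}.
∂A = cl(A) ∖ int(A) = {k, n} ∖ {k} = {n}.


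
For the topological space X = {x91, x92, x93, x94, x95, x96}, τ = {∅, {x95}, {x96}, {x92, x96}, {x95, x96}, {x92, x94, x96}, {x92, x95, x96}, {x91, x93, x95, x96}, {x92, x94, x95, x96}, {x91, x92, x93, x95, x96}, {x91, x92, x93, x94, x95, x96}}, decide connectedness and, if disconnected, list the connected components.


(X, τ) is connected.

Find clopen sets (U ∈ τ with X ∖ U ∈ τ):
  U = ∅, X ∖ U = {x91, x92, x93, x94, x95, x96} — both open, so U is clopen.
  U = {x91, x92, x93, x94, x95, x96}, X ∖ U = ∅ — both open, so U is clopen.
Only trivial clopens (∅ and X) exist, so (X, τ) is connected.
Compute connected components by grouping points that agree on all clopens:
  component: {x91, x92, x93, x94, x95, x96}


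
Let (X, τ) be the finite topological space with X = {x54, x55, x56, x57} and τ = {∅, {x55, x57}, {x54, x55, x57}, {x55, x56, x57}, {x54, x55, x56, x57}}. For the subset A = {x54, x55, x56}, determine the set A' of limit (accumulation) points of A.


A' = {x54, x56, x57}

For each x ∈ X, list the open sets U ∈ τ with x ∈ U, then check whether U ∩ (A ∖ {x}) ≠ ∅ for every such U.
  x = x54: opens ∋ x are {x54, x55, x57}, {x54, x55, x56, x57}; each meets A ∖ {x54}, so x IS a limit point.
  x = x55: open {x55, x57} ∋ x has {x55, x57} ∩ (A ∖ {x55}) = ∅, so x is NOT a limit point.
  x = x56: opens ∋ x are {x55, x56, x57}, {x54, x55, x56, x57}; each meets A ∖ {x56}, so x IS a limit point.
  x = x57: opens ∋ x are {x55, x57}, {x54, x55, x57}, {x55, x56, x57}, {x54, x55, x56, x57}; each meets A ∖ {x57}, so x IS a limit point.
Collecting: A' = {x54, x56, x57}.


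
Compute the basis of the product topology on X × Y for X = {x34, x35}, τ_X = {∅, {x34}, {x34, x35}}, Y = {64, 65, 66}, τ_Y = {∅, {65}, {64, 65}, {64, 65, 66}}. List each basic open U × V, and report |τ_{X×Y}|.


Basis B = {∅ × ∅, {x34} × {65}, {x34} × {64, 65}, {x34, x35} × {65}, {x34} × {64, 65, 66}, {x34, x35} × {64, 65}, {x34, x35} × {64, 65, 66}}; |τ_{X×Y}| = 10.

Enumerate products U × V with U ∈ τ_X, V ∈ τ_Y (deduplicated):
  ∅ × ∅ = {} (∅)
  {x34} × {65} = {(x34,65)}
  {x34} × {64, 65} = {(x34,64), (x34,65)}
  {x34, x35} × {65} = {(x34,65), (x35,65)}
  {x34} × {64, 65, 66} = {(x34,64), (x34,65), (x34,66)}
  {x34, x35} × {64, 65} = {(x34,64), (x34,65), (x35,64), (x35,65)}
  {x34, x35} × {64, 65, 66} = {(x34,64), (x34,65), (x34,66), (x35,64), (x35,65), (x35,66)}
These 7 distinct sets form the basis B.
Close under arbitrary unions to get τ_{X×Y}; counting gives |τ_{X×Y}| = 10.


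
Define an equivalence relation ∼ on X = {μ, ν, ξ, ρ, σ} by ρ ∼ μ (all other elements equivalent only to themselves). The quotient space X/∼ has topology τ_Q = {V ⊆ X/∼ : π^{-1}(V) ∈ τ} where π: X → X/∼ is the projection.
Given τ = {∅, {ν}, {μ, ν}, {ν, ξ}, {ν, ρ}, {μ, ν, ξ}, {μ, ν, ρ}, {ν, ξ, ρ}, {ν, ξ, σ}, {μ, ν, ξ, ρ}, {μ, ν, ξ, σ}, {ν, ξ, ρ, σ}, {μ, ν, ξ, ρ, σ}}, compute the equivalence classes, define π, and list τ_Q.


X/∼ = {[μ=ρ], [ν], [ξ], [σ]}; |τ_Q| = 7.

Equivalence classes: [μ=ρ], [ν], [ξ], [σ].
Quotient map π: X → X/∼ sends μ ↦ [μ=ρ], ν ↦ [ν], ξ ↦ [ξ], ρ ↦ [μ=ρ], σ ↦ [σ].
For each subset V ⊆ X/∼, compute π^{-1}(V) ⊆ X and check whether π^{-1}(V) ∈ τ. V is open in τ_Q iff π^{-1}(V) ∈ τ.
  V = {}: π^{-1}(V) = ∅ ∈ τ ✓.
  V = {[μ=ρ]}: π^{-1}(V) = {μ, ρ} ∉ τ ✗.
  V = {[ν]}: π^{-1}(V) = {ν} ∈ τ ✓.
  V = {[μ=ρ], [ν]}: π^{-1}(V) = {μ, ν, ρ} ∈ τ ✓.
  V = {[ξ]}: π^{-1}(V) = {ξ} ∉ τ ✗.
  V = {[μ=ρ], [ξ]}: π^{-1}(V) = {μ, ξ, ρ} ∉ τ ✗.
  V = {[ν], [ξ]}: π^{-1}(V) = {ν, ξ} ∈ τ ✓.
  V = {[μ=ρ], [ν], [ξ]}: π^{-1}(V) = {μ, ν, ξ, ρ} ∈ τ ✓.
  V = {[σ]}: π^{-1}(V) = {σ} ∉ τ ✗.
  V = {[μ=ρ], [σ]}: π^{-1}(V) = {μ, ρ, σ} ∉ τ ✗.
  V = {[ν], [σ]}: π^{-1}(V) = {ν, σ} ∉ τ ✗.
  V = {[μ=ρ], [ν], [σ]}: π^{-1}(V) = {μ, ν, ρ, σ} ∉ τ ✗.
  V = {[ξ], [σ]}: π^{-1}(V) = {ξ, σ} ∉ τ ✗.
  V = {[μ=ρ], [ξ], [σ]}: π^{-1}(V) = {μ, ξ, ρ, σ} ∉ τ ✗.
  V = {[ν], [ξ], [σ]}: π^{-1}(V) = {ν, ξ, σ} ∈ τ ✓.
  V = {[μ=ρ], [ν], [ξ], [σ]}: π^{-1}(V) = {μ, ν, ξ, ρ, σ} ∈ τ ✓.
Open sets in the quotient: τ_Q = {{}, {[ν]}, {[μ=ρ], [ν]}, {[ν], [ξ]}, {[μ=ρ], [ν], [ξ]}, {[ν], [ξ], [σ]}, {[μ=ρ], [ν], [ξ], [σ]}} (7 elements).


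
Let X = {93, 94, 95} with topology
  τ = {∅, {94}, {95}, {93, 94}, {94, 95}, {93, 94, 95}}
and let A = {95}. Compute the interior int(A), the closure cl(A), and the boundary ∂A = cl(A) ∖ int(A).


int(A) = {95}, cl(A) = {95}, ∂A = ∅.

Closed sets in (X, τ) are complements of opens:
  closed(X, τ) = {∅, {93}, {95}, {93, 94}, {93, 95}, {93, 94, 95}}.
int(A) = ⋃ {U ∈ τ : U ⊆ A}. Opens contained in A: ∅, {95}.
Taking the union of these: int(A) = {95}.
cl(A) = ⋂ {C closed : A ⊆ C}. Closed sets containing A: {95}, {93, 95}, {93, 94, 95}.
Intersecting these: cl(A) = {95}.
∂A = cl(A) ∖ int(A) = {95} ∖ {95} = ∅.


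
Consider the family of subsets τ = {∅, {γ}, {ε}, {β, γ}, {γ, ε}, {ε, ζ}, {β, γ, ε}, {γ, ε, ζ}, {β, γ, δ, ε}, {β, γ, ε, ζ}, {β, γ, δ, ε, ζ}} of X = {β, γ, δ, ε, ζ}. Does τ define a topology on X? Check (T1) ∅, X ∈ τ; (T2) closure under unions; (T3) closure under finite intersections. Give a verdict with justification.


τ IS a topology on X.

Axiom (T1): ∅ ∈ τ? Yes; X ∈ τ? Yes.
Axiom (T2/T3): check pairwise unions and intersections of members of τ.
All pairwise intersections and unions checked — each lies in τ. Therefore τ satisfies (T1), (T2), (T3): it IS a topology on X.


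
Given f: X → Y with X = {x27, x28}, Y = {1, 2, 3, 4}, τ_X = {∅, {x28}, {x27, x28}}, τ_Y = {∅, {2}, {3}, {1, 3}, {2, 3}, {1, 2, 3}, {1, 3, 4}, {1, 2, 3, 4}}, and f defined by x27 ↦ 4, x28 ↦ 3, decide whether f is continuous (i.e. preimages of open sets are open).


f IS continuous.

Compute f^{-1}(U) for each U ∈ τ_Y:
  U = ∅: f^{-1}(U) = ∅ ∈ τ_X ✓.
  U = {2}: f^{-1}(U) = ∅ ∈ τ_X ✓.
  U = {3}: f^{-1}(U) = {x28} ∈ τ_X ✓.
  U = {1, 3}: f^{-1}(U) = {x28} ∈ τ_X ✓.
  U = {2, 3}: f^{-1}(U) = {x28} ∈ τ_X ✓.
  U = {1, 2, 3}: f^{-1}(U) = {x28} ∈ τ_X ✓.
  U = {1, 3, 4}: f^{-1}(U) = {x27, x28} ∈ τ_X ✓.
  U = {1, 2, 3, 4}: f^{-1}(U) = {x27, x28} ∈ τ_X ✓.
Every preimage lies in τ_X, so f IS continuous.


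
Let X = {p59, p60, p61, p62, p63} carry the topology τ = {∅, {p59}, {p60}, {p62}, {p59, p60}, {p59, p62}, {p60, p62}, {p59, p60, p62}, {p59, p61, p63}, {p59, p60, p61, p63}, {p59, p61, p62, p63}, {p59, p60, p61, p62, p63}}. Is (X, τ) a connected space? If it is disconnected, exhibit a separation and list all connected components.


(X, τ) is disconnected; components = [{p60}, {p62}, {p59, p61, p63}].

Find clopen sets (U ∈ τ with X ∖ U ∈ τ):
  U = ∅, X ∖ U = {p59, p60, p61, p62, p63} — both open, so U is clopen.
  U = {p60}, X ∖ U = {p59, p61, p62, p63} — both open, so U is clopen.
  U = {p62}, X ∖ U = {p59, p60, p61, p63} — both open, so U is clopen.
  U = {p60, p62}, X ∖ U = {p59, p61, p63} — both open, so U is clopen.
  U = {p59, p61, p63}, X ∖ U = {p60, p62} — both open, so U is clopen.
  U = {p59, p60, p61, p63}, X ∖ U = {p62} — both open, so U is clopen.
  U = {p59, p61, p62, p63}, X ∖ U = {p60} — both open, so U is clopen.
  U = {p59, p60, p61, p62, p63}, X ∖ U = ∅ — both open, so U is clopen.
Nontrivial clopen(s) exist: e.g. {p60, p62}. So (X, τ) is disconnected.
Compute connected components by grouping points that agree on all clopens:
  component: {p60}
  component: {p62}
  component: {p59, p61, p63}


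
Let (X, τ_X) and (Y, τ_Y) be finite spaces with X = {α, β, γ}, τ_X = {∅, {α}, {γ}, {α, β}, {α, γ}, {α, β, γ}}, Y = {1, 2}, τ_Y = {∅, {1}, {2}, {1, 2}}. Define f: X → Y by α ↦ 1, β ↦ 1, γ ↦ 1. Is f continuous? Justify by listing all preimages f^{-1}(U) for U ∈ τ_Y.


f IS continuous.

Compute f^{-1}(U) for each U ∈ τ_Y:
  U = ∅: f^{-1}(U) = ∅ ∈ τ_X ✓.
  U = {1}: f^{-1}(U) = {α, β, γ} ∈ τ_X ✓.
  U = {2}: f^{-1}(U) = ∅ ∈ τ_X ✓.
  U = {1, 2}: f^{-1}(U) = {α, β, γ} ∈ τ_X ✓.
Every preimage lies in τ_X, so f IS continuous.


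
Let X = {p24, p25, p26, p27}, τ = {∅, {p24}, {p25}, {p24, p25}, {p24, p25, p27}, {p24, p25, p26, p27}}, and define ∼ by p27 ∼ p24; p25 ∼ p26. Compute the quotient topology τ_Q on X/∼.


X/∼ = {[p24=p27], [p25=p26]}; |τ_Q| = 2.

Equivalence classes: [p24=p27], [p25=p26].
Quotient map π: X → X/∼ sends p24 ↦ [p24=p27], p25 ↦ [p25=p26], p26 ↦ [p25=p26], p27 ↦ [p24=p27].
For each subset V ⊆ X/∼, compute π^{-1}(V) ⊆ X and check whether π^{-1}(V) ∈ τ. V is open in τ_Q iff π^{-1}(V) ∈ τ.
  V = {}: π^{-1}(V) = ∅ ∈ τ ✓.
  V = {[p24=p27]}: π^{-1}(V) = {p24, p27} ∉ τ ✗.
  V = {[p25=p26]}: π^{-1}(V) = {p25, p26} ∉ τ ✗.
  V = {[p24=p27], [p25=p26]}: π^{-1}(V) = {p24, p25, p26, p27} ∈ τ ✓.
Open sets in the quotient: τ_Q = {{}, {[p24=p27], [p25=p26]}} (2 elements).


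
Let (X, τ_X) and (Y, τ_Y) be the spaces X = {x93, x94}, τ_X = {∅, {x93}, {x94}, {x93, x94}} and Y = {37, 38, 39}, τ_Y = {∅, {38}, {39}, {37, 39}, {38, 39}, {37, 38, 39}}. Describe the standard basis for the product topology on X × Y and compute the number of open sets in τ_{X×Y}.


Basis B = {∅ × ∅, {x93} × {38}, {x93} × {39}, {x94} × {38}, {x94} × {39}, {x93} × {37, 39}, {x93} × {38, 39}, {x93, x94} × {38}, {x93, x94} × {39}, {x94} × {37, 39}, {x94} × {38, 39}, {x93} × {37, 38, 39}, {x94} × {37, 38, 39}, {x93, x94} × {37, 39}, {x93, x94} × {38, 39}, {x93, x94} × {37, 38, 39}}; |τ_{X×Y}| = 36.

Enumerate products U × V with U ∈ τ_X, V ∈ τ_Y (deduplicated):
  ∅ × ∅ = {} (∅)
  {x93} × {38} = {(x93,38)}
  {x93} × {39} = {(x93,39)}
  {x94} × {38} = {(x94,38)}
  {x94} × {39} = {(x94,39)}
  {x93} × {37, 39} = {(x93,37), (x93,39)}
  {x93} × {38, 39} = {(x93,38), (x93,39)}
  {x93, x94} × {38} = {(x93,38), (x94,38)}
  {x93, x94} × {39} = {(x93,39), (x94,39)}
  {x94} × {37, 39} = {(x94,37), (x94,39)}
  {x94} × {38, 39} = {(x94,38), (x94,39)}
  {x93} × {37, 38, 39} = {(x93,37), (x93,38), (x93,39)}
  {x94} × {37, 38, 39} = {(x94,37), (x94,38), (x94,39)}
  {x93, x94} × {37, 39} = {(x93,37), (x93,39), (x94,37), (x94,39)}
  {x93, x94} × {38, 39} = {(x93,38), (x93,39), (x94,38), (x94,39)}
  {x93, x94} × {37, 38, 39} = {(x93,37), (x93,38), (x93,39), (x94,37), (x94,38), (x94,39)}
These 16 distinct sets form the basis B.
Close under arbitrary unions to get τ_{X×Y}; counting gives |τ_{X×Y}| = 36.


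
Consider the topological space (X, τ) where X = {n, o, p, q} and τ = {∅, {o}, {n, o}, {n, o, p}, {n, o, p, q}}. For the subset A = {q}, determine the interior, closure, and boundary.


int(A) = ∅, cl(A) = {q}, ∂A = {q}.

Closed sets in (X, τ) are complements of opens:
  closed(X, τ) = {∅, {q}, {p, q}, {n, p, q}, {n, o, p, q}}.
int(A) = ⋃ {U ∈ τ : U ⊆ A}. Opens contained in A: ∅.
Taking the union of these: int(A) = ∅.
cl(A) = ⋂ {C closed : A ⊆ C}. Closed sets containing A: {q}, {p, q}, {n, p, q}, {n, o, p, q}.
Intersecting these: cl(A) = {q}.
∂A = cl(A) ∖ int(A) = {q} ∖ ∅ = {q}.


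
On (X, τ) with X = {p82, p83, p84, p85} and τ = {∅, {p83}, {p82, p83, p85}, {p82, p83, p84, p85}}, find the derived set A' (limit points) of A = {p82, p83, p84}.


A' = {p82, p84, p85}

For each x ∈ X, list the open sets U ∈ τ with x ∈ U, then check whether U ∩ (A ∖ {x}) ≠ ∅ for every such U.
  x = p82: opens ∋ x are {p82, p83, p85}, {p82, p83, p84, p85}; each meets A ∖ {p82}, so x IS a limit point.
  x = p83: open {p83} ∋ x has {p83} ∩ (A ∖ {p83}) = ∅, so x is NOT a limit point.
  x = p84: opens ∋ x are {p82, p83, p84, p85}; each meets A ∖ {p84}, so x IS a limit point.
  x = p85: opens ∋ x are {p82, p83, p85}, {p82, p83, p84, p85}; each meets A ∖ {p85}, so x IS a limit point.
Collecting: A' = {p82, p84, p85}.


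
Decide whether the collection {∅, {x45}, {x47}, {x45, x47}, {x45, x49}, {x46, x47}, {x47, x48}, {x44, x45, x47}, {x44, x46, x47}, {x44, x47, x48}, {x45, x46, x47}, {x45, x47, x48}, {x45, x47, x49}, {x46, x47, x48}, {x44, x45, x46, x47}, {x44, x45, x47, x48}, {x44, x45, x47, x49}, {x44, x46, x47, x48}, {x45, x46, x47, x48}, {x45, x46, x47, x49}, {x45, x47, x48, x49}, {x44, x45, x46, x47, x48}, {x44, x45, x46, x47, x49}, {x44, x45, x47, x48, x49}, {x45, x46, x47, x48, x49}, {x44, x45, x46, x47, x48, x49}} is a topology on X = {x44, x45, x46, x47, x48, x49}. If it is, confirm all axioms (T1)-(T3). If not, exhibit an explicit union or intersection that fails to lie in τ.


τ is NOT a topology on X.

Axiom (T1): ∅ ∈ τ? Yes; X ∈ τ? Yes.
Axiom (T2/T3): check pairwise unions and intersections of members of τ.
Counterexample for (T3): {x44, x45, x47} ∩ {x44, x46, x47} = {x44, x47} ∉ τ. Therefore τ is NOT a topology.


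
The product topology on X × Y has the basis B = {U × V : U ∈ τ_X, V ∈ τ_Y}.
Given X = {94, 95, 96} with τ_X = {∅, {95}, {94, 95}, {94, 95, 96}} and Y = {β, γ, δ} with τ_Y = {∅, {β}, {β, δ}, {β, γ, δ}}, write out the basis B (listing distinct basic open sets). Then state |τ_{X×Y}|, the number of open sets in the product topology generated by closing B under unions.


Basis B = {∅ × ∅, {95} × {β}, {94, 95} × {β}, {95} × {β, δ}, {94, 95, 96} × {β}, {95} × {β, γ, δ}, {94, 95} × {β, δ}, {94, 95} × {β, γ, δ}, {94, 95, 96} × {β, δ}, {94, 95, 96} × {β, γ, δ}}; |τ_{X×Y}| = 20.

Enumerate products U × V with U ∈ τ_X, V ∈ τ_Y (deduplicated):
  ∅ × ∅ = {} (∅)
  {95} × {β} = {(95,β)}
  {94, 95} × {β} = {(94,β), (95,β)}
  {95} × {β, δ} = {(95,β), (95,δ)}
  {94, 95, 96} × {β} = {(94,β), (95,β), (96,β)}
  {95} × {β, γ, δ} = {(95,β), (95,γ), (95,δ)}
  {94, 95} × {β, δ} = {(94,β), (94,δ), (95,β), (95,δ)}
  {94, 95} × {β, γ, δ} = {(94,β), (94,γ), (94,δ), (95,β), (95,γ), (95,δ)}
  {94, 95, 96} × {β, δ} = {(94,β), (94,δ), (95,β), (95,δ), (96,β), (96,δ)}
  {94, 95, 96} × {β, γ, δ} = {(94,β), (94,γ), (94,δ), (95,β), (95,γ), (95,δ), (96,β), (96,γ), (96,δ)}
These 10 distinct sets form the basis B.
Close under arbitrary unions to get τ_{X×Y}; counting gives |τ_{X×Y}| = 20.


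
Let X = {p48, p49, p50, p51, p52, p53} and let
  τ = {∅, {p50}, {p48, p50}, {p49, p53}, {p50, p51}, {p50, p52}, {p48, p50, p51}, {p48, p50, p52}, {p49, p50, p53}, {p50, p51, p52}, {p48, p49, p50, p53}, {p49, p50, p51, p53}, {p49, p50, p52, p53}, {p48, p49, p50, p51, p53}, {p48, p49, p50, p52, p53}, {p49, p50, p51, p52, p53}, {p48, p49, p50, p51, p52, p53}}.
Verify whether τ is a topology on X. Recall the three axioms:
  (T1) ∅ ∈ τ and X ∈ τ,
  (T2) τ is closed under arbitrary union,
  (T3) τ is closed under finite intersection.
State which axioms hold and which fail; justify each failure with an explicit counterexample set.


τ is NOT a topology on X.

Axiom (T1): ∅ ∈ τ? Yes; X ∈ τ? Yes.
Axiom (T2/T3): check pairwise unions and intersections of members of τ.
Counterexample for (T2): {p48, p50} ∪ {p50, p51, p52} = {p48, p50, p51, p52} ∉ τ. Therefore τ is NOT a topology.


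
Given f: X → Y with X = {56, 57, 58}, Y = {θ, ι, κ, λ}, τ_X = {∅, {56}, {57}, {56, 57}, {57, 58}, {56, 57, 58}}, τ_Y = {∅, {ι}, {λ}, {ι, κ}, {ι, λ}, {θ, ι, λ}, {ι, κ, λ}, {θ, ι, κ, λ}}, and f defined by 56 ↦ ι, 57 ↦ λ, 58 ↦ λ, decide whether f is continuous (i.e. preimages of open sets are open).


f IS continuous.

Compute f^{-1}(U) for each U ∈ τ_Y:
  U = ∅: f^{-1}(U) = ∅ ∈ τ_X ✓.
  U = {ι}: f^{-1}(U) = {56} ∈ τ_X ✓.
  U = {λ}: f^{-1}(U) = {57, 58} ∈ τ_X ✓.
  U = {ι, κ}: f^{-1}(U) = {56} ∈ τ_X ✓.
  U = {ι, λ}: f^{-1}(U) = {56, 57, 58} ∈ τ_X ✓.
  U = {θ, ι, λ}: f^{-1}(U) = {56, 57, 58} ∈ τ_X ✓.
  U = {ι, κ, λ}: f^{-1}(U) = {56, 57, 58} ∈ τ_X ✓.
  U = {θ, ι, κ, λ}: f^{-1}(U) = {56, 57, 58} ∈ τ_X ✓.
Every preimage lies in τ_X, so f IS continuous.


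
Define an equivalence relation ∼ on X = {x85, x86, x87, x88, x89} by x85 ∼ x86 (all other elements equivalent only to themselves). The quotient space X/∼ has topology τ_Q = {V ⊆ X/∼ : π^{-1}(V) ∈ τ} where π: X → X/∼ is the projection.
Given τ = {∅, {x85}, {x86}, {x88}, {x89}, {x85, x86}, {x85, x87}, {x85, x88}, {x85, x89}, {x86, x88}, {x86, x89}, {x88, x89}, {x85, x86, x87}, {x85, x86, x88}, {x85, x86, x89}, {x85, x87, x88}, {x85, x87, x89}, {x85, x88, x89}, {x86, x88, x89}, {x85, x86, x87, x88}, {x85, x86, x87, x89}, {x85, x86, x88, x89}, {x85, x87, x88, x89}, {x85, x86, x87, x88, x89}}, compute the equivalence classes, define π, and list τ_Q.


X/∼ = {[x85=x86], [x87], [x88], [x89]}; |τ_Q| = 12.

Equivalence classes: [x85=x86], [x87], [x88], [x89].
Quotient map π: X → X/∼ sends x85 ↦ [x85=x86], x86 ↦ [x85=x86], x87 ↦ [x87], x88 ↦ [x88], x89 ↦ [x89].
For each subset V ⊆ X/∼, compute π^{-1}(V) ⊆ X and check whether π^{-1}(V) ∈ τ. V is open in τ_Q iff π^{-1}(V) ∈ τ.
  V = {}: π^{-1}(V) = ∅ ∈ τ ✓.
  V = {[x85=x86]}: π^{-1}(V) = {x85, x86} ∈ τ ✓.
  V = {[x87]}: π^{-1}(V) = {x87} ∉ τ ✗.
  V = {[x85=x86], [x87]}: π^{-1}(V) = {x85, x86, x87} ∈ τ ✓.
  V = {[x88]}: π^{-1}(V) = {x88} ∈ τ ✓.
  V = {[x85=x86], [x88]}: π^{-1}(V) = {x85, x86, x88} ∈ τ ✓.
  V = {[x87], [x88]}: π^{-1}(V) = {x87, x88} ∉ τ ✗.
  V = {[x85=x86], [x87], [x88]}: π^{-1}(V) = {x85, x86, x87, x88} ∈ τ ✓.
  V = {[x89]}: π^{-1}(V) = {x89} ∈ τ ✓.
  V = {[x85=x86], [x89]}: π^{-1}(V) = {x85, x86, x89} ∈ τ ✓.
  V = {[x87], [x89]}: π^{-1}(V) = {x87, x89} ∉ τ ✗.
  V = {[x85=x86], [x87], [x89]}: π^{-1}(V) = {x85, x86, x87, x89} ∈ τ ✓.
  V = {[x88], [x89]}: π^{-1}(V) = {x88, x89} ∈ τ ✓.
  V = {[x85=x86], [x88], [x89]}: π^{-1}(V) = {x85, x86, x88, x89} ∈ τ ✓.
  V = {[x87], [x88], [x89]}: π^{-1}(V) = {x87, x88, x89} ∉ τ ✗.
  V = {[x85=x86], [x87], [x88], [x89]}: π^{-1}(V) = {x85, x86, x87, x88, x89} ∈ τ ✓.
Open sets in the quotient: τ_Q = {{}, {[x85=x86]}, {[x85=x86], [x87]}, {[x88]}, {[x85=x86], [x88]}, {[x85=x86], [x87], [x88]}, {[x89]}, {[x85=x86], [x89]}, {[x85=x86], [x87], [x89]}, {[x88], [x89]}, {[x85=x86], [x88], [x89]}, {[x85=x86], [x87], [x88], [x89]}} (12 elements).
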